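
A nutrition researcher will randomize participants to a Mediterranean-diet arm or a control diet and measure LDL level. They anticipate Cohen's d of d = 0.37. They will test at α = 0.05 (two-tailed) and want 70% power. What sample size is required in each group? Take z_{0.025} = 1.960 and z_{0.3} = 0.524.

n = 91 per group

For two independent groups with equal n: n = 2·((z_{α/2} + z_β) / d)².
z_{α/2} + z_β = 1.960 + 0.524 = 2.484.
n = 2 × (2.484 / 0.37)² = 2 × 6.714² = 2 × 45.07 = 90.1.
Round up to the next whole participant.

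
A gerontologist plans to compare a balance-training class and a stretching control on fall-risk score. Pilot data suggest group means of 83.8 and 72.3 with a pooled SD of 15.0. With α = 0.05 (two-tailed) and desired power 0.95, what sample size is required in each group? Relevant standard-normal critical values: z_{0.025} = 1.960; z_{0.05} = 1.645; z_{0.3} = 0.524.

n = 45 per group

Cohen's d = |M₁ − M₂| / SD_pooled = |83.8 − 72.3| / 15.0 = 11.5 / 15.0 = 0.767.
For two independent groups with equal n: n = 2·((z_{α/2} + z_β) / d)².
z_{α/2} + z_β = 1.960 + 1.645 = 3.605.
n = 2 × (3.605 / 0.767)² = 2 × 4.700² = 2 × 22.09 = 44.2.
Round up to the next whole participant.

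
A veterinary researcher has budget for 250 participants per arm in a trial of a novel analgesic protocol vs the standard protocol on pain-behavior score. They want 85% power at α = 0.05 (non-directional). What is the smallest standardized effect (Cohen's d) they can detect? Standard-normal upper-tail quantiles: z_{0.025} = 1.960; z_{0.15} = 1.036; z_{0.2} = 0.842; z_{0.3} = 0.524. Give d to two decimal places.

For two independent groups of n = 250 each: d_min = (z_{α/2} + z_β)·√(2/n).
z-sum = 1.960 + 1.036 = 2.996.
d_min = 2.996 × √(2/250) = 2.996 × 0.0894 = 0.268.

d_min ≈ 0.27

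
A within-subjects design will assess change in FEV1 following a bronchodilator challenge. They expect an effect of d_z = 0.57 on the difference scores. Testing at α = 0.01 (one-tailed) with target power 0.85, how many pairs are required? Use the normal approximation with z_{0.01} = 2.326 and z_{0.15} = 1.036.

For a paired (one-sample on differences) test: n = ((z_{α} + z_β) / d)².
z_{α} + z_β = 2.326 + 1.036 = 3.362.
n = (3.362 / 0.57)² = 5.898² = 34.79.
Round up.

n = 35 pairs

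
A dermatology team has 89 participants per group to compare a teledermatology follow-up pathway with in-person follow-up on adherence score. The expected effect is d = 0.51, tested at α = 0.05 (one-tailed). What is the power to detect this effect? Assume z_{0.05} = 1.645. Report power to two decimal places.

For two equal groups, power = Φ(d·√(n/2) − z_{α}).
d·√(n/2) = 0.51 × √(89/2) = 0.51 × 6.671 = 3.402.
z_β = 3.402 − 1.645 = 1.757.
Power = Φ(1.757) = 0.961.

power ≈ 0.96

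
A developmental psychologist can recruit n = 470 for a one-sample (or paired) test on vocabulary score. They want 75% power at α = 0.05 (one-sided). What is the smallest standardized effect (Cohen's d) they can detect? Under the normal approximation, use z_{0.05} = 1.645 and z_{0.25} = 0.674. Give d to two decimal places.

For a single sample (or paired design) of n = 470: d_min = (z_{α} + z_β)/√n.
z-sum = 1.645 + 0.674 = 2.319.
d_min = 2.319 / √470 = 2.319 / 21.679 = 0.107.

d_min ≈ 0.11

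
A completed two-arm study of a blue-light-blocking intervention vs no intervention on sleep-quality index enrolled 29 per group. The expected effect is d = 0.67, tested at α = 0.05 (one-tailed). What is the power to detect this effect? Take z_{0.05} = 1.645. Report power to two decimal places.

power ≈ 0.82

For two equal groups, power = Φ(d·√(n/2) − z_{α}).
d·√(n/2) = 0.67 × √(29/2) = 0.67 × 3.808 = 2.551.
z_β = 2.551 − 1.645 = 0.906.
Power = Φ(0.906) = 0.818.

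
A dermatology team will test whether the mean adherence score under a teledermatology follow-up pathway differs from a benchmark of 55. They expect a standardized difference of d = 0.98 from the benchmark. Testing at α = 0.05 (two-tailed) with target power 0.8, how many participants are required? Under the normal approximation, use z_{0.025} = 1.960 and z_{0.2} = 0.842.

For a one-sample test: n = ((z_{α/2} + z_β) / d)².
z_{α/2} + z_β = 1.960 + 0.842 = 2.802.
n = (2.802 / 0.98)² = 2.859² = 8.17.
Round up.

n = 9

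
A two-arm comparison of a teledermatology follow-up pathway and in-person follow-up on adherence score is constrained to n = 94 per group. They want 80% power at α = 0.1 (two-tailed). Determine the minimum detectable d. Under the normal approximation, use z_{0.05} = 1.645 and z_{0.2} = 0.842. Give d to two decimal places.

d_min ≈ 0.36

For two independent groups of n = 94 each: d_min = (z_{α/2} + z_β)·√(2/n).
z-sum = 1.645 + 0.842 = 2.487.
d_min = 2.487 × √(2/94) = 2.487 × 0.1459 = 0.363.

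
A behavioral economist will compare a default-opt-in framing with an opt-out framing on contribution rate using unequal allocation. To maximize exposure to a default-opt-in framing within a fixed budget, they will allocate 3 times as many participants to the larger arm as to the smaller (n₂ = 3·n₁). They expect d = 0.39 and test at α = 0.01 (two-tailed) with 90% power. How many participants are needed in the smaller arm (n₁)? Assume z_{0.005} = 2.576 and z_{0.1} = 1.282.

n₁ = 131

With allocation ratio k = n₂/n₁ = 3, Var(x̄₁−x̄₂) = σ²(1/n₁ + 1/(k·n₁)) = σ²·(k+1)/(k·n₁).
So n₁ = (1 + 1/k)·((z_{α/2} + z_β)/d)² = 1.333 × (3.858/0.39)².
n₁ = 1.333 × 97.86 = 130.5.
Round up: n₁ = 131, giving n₂ = 3 × 131 = 393.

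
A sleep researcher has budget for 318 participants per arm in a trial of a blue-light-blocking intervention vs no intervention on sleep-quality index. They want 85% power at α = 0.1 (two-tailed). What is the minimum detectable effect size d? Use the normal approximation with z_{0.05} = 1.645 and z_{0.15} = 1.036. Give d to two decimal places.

d_min ≈ 0.21

For two independent groups of n = 318 each: d_min = (z_{α/2} + z_β)·√(2/n).
z-sum = 1.645 + 1.036 = 2.681.
d_min = 2.681 × √(2/318) = 2.681 × 0.0793 = 0.213.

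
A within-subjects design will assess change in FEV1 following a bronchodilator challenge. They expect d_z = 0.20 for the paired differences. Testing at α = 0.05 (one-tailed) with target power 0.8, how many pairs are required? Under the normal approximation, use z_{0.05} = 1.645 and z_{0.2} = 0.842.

For a paired (one-sample on differences) test: n = ((z_{α} + z_β) / d)².
z_{α} + z_β = 1.645 + 0.842 = 2.487.
n = (2.487 / 0.20)² = 12.435² = 154.63.
Round up.

n = 155 pairs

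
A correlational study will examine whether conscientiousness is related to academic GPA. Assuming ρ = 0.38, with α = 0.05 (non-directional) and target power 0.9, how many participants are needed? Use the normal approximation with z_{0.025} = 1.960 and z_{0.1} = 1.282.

Fisher's z: C = ½·ln((1+r)/(1−r)) = ½·ln(2.2258) = 0.4001.
n = ((z_{α/2} + z_β)/C)² + 3.
(1.960 + 1.282) / 0.4001 = 3.242 / 0.4001 = 8.103.
n = 8.103² + 3 = 65.66 + 3 = 68.7.
Round up.

n = 69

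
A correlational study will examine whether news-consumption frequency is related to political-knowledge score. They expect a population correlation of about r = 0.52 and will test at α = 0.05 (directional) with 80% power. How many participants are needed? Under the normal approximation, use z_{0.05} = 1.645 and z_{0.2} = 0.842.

Fisher's z: C = ½·ln((1+r)/(1−r)) = ½·ln(3.1667) = 0.5763.
n = ((z_{α} + z_β)/C)² + 3.
(1.645 + 0.842) / 0.5763 = 2.487 / 0.5763 = 4.315.
n = 4.315² + 3 = 18.62 + 3 = 21.6.
Round up.

n = 22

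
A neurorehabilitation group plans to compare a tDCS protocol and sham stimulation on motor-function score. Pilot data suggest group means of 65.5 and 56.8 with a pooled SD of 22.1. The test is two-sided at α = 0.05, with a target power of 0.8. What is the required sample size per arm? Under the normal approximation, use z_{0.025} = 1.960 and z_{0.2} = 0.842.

n = 102 per group

Cohen's d = |M₁ − M₂| / SD_pooled = |65.5 − 56.8| / 22.1 = 8.7 / 22.1 = 0.394.
For two independent groups with equal n: n = 2·((z_{α/2} + z_β) / d)².
z_{α/2} + z_β = 1.960 + 0.842 = 2.802.
n = 2 × (2.802 / 0.394)² = 2 × 7.112² = 2 × 50.58 = 101.2.
Round up to the next whole participant.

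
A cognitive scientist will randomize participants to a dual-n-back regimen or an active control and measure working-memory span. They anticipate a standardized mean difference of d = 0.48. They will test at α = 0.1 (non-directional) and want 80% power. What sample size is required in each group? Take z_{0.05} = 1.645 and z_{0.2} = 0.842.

n = 54 per group

For two independent groups with equal n: n = 2·((z_{α/2} + z_β) / d)².
z_{α/2} + z_β = 1.645 + 0.842 = 2.487.
n = 2 × (2.487 / 0.48)² = 2 × 5.181² = 2 × 26.85 = 53.7.
Round up to the next whole participant.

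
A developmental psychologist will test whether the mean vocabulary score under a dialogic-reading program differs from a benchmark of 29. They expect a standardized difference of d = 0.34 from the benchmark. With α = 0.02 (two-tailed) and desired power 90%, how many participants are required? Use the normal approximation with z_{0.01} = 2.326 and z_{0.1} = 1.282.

For a one-sample test: n = ((z_{α/2} + z_β) / d)².
z_{α/2} + z_β = 2.326 + 1.282 = 3.608.
n = (3.608 / 0.34)² = 10.612² = 112.61.
Round up.

n = 113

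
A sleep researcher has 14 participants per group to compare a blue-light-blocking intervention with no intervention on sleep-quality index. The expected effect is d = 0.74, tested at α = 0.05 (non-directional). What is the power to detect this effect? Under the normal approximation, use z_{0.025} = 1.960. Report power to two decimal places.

power ≈ 0.50

For two equal groups, power = Φ(d·√(n/2) − z_{α/2}).
d·√(n/2) = 0.74 × √(14/2) = 0.74 × 2.646 = 1.958.
z_β = 1.958 − 1.960 = -0.002.
Power = Φ(-0.002) = 0.499.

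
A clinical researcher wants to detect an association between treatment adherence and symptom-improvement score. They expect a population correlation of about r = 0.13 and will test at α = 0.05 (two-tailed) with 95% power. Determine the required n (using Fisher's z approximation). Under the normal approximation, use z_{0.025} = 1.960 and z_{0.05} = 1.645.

Fisher's z: C = ½·ln((1+r)/(1−r)) = ½·ln(1.2989) = 0.1307.
n = ((z_{α/2} + z_β)/C)² + 3.
(1.960 + 1.645) / 0.1307 = 3.605 / 0.1307 = 27.582.
n = 27.582² + 3 = 760.78 + 3 = 763.8.
Round up.

n = 764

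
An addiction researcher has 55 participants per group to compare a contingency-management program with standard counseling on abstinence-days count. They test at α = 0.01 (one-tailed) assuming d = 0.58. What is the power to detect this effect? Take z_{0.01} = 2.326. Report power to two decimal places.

For two equal groups, power = Φ(d·√(n/2) − z_{α}).
d·√(n/2) = 0.58 × √(55/2) = 0.58 × 5.244 = 3.042.
z_β = 3.042 − 2.326 = 0.716.
Power = Φ(0.716) = 0.763.

power ≈ 0.76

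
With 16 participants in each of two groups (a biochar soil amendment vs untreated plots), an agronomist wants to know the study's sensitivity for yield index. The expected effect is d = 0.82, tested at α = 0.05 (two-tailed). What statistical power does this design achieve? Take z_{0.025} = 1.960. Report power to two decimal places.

For two equal groups, power = Φ(d·√(n/2) − z_{α/2}).
d·√(n/2) = 0.82 × √(16/2) = 0.82 × 2.828 = 2.319.
z_β = 2.319 − 1.960 = 0.359.
Power = Φ(0.359) = 0.640.

power ≈ 0.64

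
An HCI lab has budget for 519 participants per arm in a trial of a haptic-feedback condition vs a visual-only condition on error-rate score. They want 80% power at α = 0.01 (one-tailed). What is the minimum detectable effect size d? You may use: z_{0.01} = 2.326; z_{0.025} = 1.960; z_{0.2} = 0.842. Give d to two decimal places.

d_min ≈ 0.20

For two independent groups of n = 519 each: d_min = (z_{α} + z_β)·√(2/n).
z-sum = 2.326 + 0.842 = 3.168.
d_min = 3.168 × √(2/519) = 3.168 × 0.0621 = 0.197.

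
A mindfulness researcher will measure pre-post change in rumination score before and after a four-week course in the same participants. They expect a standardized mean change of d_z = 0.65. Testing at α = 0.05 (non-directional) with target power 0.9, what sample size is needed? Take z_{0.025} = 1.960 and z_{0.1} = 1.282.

For a paired (one-sample on differences) test: n = ((z_{α/2} + z_β) / d)².
z_{α/2} + z_β = 1.960 + 1.282 = 3.242.
n = (3.242 / 0.65)² = 4.988² = 24.88.
Round up.

n = 25 pairs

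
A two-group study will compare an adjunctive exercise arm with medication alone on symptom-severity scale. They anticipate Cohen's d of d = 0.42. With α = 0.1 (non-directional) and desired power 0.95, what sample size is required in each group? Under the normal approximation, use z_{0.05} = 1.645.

For two independent groups with equal n: n = 2·((z_{α/2} + z_β) / d)².
z_{α/2} + z_β = 1.645 + 1.645 = 3.290.
n = 2 × (3.290 / 0.42)² = 2 × 7.833² = 2 × 61.36 = 122.7.
Round up to the next whole participant.

n = 123 per group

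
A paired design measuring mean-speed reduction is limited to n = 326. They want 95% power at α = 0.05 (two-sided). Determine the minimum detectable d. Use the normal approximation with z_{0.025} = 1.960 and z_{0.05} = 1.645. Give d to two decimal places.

For a single sample (or paired design) of n = 326: d_min = (z_{α/2} + z_β)/√n.
z-sum = 1.960 + 1.645 = 3.605.
d_min = 3.605 / √326 = 3.605 / 18.055 = 0.200.

d_min ≈ 0.20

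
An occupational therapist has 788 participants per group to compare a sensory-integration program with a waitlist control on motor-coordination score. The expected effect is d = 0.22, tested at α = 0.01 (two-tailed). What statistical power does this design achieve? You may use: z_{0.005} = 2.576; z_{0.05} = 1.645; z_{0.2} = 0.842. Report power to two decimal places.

power ≈ 0.96

For two equal groups, power = Φ(d·√(n/2) − z_{α/2}).
d·√(n/2) = 0.22 × √(788/2) = 0.22 × 19.849 = 4.367.
z_β = 4.367 − 2.576 = 1.791.
Power = Φ(1.791) = 0.963.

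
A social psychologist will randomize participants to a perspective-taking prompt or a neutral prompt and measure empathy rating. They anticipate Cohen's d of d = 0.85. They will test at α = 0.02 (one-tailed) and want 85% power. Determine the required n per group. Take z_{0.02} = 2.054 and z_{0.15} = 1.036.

For two independent groups with equal n: n = 2·((z_{α} + z_β) / d)².
z_{α} + z_β = 2.054 + 1.036 = 3.090.
n = 2 × (3.090 / 0.85)² = 2 × 3.635² = 2 × 13.22 = 26.4.
Round up to the next whole participant.

n = 27 per group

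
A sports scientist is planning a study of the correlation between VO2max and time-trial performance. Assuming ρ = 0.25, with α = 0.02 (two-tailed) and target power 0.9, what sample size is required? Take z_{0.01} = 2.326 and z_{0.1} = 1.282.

n = 203

Fisher's z: C = ½·ln((1+r)/(1−r)) = ½·ln(1.6667) = 0.2554.
n = ((z_{α/2} + z_β)/C)² + 3.
(2.326 + 1.282) / 0.2554 = 3.608 / 0.2554 = 14.127.
n = 14.127² + 3 = 199.57 + 3 = 202.6.
Round up.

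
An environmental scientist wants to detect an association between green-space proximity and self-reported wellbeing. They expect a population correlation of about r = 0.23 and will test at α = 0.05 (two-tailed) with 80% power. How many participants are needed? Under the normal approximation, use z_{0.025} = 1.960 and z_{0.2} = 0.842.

n = 147

Fisher's z: C = ½·ln((1+r)/(1−r)) = ½·ln(1.5974) = 0.2342.
n = ((z_{α/2} + z_β)/C)² + 3.
(1.960 + 0.842) / 0.2342 = 2.802 / 0.2342 = 11.964.
n = 11.964² + 3 = 143.14 + 3 = 146.1.
Round up.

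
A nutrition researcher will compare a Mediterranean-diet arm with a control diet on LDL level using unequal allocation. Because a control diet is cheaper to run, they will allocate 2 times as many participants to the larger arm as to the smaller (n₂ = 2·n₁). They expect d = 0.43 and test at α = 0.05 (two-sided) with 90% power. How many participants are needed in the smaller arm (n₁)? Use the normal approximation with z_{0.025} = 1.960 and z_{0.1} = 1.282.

With allocation ratio k = n₂/n₁ = 2, Var(x̄₁−x̄₂) = σ²(1/n₁ + 1/(k·n₁)) = σ²·(k+1)/(k·n₁).
So n₁ = (1 + 1/k)·((z_{α/2} + z_β)/d)² = 1.500 × (3.242/0.43)².
n₁ = 1.500 × 56.84 = 85.3.
Round up: n₁ = 86, giving n₂ = 2 × 86 = 172.

n₁ = 86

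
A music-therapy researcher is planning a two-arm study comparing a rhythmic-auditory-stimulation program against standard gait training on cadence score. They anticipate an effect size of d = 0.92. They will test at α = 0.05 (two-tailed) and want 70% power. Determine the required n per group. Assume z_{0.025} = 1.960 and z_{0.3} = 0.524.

For two independent groups with equal n: n = 2·((z_{α/2} + z_β) / d)².
z_{α/2} + z_β = 1.960 + 0.524 = 2.484.
n = 2 × (2.484 / 0.92)² = 2 × 2.700² = 2 × 7.29 = 14.6.
Round up to the next whole participant.

n = 15 per group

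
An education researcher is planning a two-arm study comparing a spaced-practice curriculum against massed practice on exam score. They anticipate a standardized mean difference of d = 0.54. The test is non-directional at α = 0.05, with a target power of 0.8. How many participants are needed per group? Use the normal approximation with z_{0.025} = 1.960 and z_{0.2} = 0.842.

For two independent groups with equal n: n = 2·((z_{α/2} + z_β) / d)².
z_{α/2} + z_β = 1.960 + 0.842 = 2.802.
n = 2 × (2.802 / 0.54)² = 2 × 5.189² = 2 × 26.92 = 53.8.
Round up to the next whole participant.

n = 54 per group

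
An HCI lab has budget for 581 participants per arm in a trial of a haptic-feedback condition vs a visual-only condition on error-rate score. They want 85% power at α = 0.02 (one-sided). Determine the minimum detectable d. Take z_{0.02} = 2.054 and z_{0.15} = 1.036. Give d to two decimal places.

d_min ≈ 0.18

For two independent groups of n = 581 each: d_min = (z_{α} + z_β)·√(2/n).
z-sum = 2.054 + 1.036 = 3.090.
d_min = 3.090 × √(2/581) = 3.090 × 0.0587 = 0.181.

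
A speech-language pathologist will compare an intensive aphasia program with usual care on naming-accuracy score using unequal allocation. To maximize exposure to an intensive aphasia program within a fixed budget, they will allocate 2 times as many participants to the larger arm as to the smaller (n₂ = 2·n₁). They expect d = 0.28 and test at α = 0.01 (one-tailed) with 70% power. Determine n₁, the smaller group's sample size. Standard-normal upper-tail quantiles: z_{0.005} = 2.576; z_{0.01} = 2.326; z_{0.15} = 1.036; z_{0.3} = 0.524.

With allocation ratio k = n₂/n₁ = 2, Var(x̄₁−x̄₂) = σ²(1/n₁ + 1/(k·n₁)) = σ²·(k+1)/(k·n₁).
So n₁ = (1 + 1/k)·((z_{α} + z_β)/d)² = 1.500 × (2.850/0.28)².
n₁ = 1.500 × 103.60 = 155.4.
Round up: n₁ = 156, giving n₂ = 2 × 156 = 312.

n₁ = 156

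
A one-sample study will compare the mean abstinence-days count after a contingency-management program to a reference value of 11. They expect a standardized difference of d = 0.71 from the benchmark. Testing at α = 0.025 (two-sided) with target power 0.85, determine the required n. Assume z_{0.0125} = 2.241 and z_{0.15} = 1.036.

n = 22

For a one-sample test: n = ((z_{α/2} + z_β) / d)².
z_{α/2} + z_β = 2.241 + 1.036 = 3.277.
n = (3.277 / 0.71)² = 4.615² = 21.30.
Round up.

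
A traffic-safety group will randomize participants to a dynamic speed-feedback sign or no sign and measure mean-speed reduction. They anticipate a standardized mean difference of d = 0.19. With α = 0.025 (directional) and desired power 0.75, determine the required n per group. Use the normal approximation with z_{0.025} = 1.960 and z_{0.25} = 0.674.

For two independent groups with equal n: n = 2·((z_{α} + z_β) / d)².
z_{α} + z_β = 1.960 + 0.674 = 2.634.
n = 2 × (2.634 / 0.19)² = 2 × 13.863² = 2 × 192.19 = 384.4.
Round up to the next whole participant.

n = 385 per group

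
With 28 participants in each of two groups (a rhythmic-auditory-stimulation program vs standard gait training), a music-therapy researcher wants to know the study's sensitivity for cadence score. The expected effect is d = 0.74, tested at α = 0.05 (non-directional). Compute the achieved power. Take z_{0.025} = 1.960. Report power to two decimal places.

For two equal groups, power = Φ(d·√(n/2) − z_{α/2}).
d·√(n/2) = 0.74 × √(28/2) = 0.74 × 3.742 = 2.769.
z_β = 2.769 − 1.960 = 0.809.
Power = Φ(0.809) = 0.791.

power ≈ 0.79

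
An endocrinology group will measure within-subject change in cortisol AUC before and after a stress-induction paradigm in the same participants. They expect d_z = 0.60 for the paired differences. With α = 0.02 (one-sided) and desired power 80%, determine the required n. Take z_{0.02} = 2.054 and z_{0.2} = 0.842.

n = 24 pairs

For a paired (one-sample on differences) test: n = ((z_{α} + z_β) / d)².
z_{α} + z_β = 2.054 + 0.842 = 2.896.
n = (2.896 / 0.60)² = 4.827² = 23.30.
Round up.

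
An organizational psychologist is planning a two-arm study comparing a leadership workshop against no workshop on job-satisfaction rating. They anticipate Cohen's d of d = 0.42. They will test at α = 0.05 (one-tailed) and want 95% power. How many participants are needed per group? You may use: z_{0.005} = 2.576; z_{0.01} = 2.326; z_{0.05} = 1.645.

For two independent groups with equal n: n = 2·((z_{α} + z_β) / d)².
z_{α} + z_β = 1.645 + 1.645 = 3.290.
n = 2 × (3.290 / 0.42)² = 2 × 7.833² = 2 × 61.36 = 122.7.
Round up to the next whole participant.

n = 123 per group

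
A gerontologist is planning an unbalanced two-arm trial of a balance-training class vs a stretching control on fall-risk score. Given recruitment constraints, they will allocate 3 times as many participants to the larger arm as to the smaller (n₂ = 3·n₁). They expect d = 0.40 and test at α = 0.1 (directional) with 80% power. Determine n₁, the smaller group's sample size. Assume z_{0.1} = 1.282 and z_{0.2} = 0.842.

With allocation ratio k = n₂/n₁ = 3, Var(x̄₁−x̄₂) = σ²(1/n₁ + 1/(k·n₁)) = σ²·(k+1)/(k·n₁).
So n₁ = (1 + 1/k)·((z_{α} + z_β)/d)² = 1.333 × (2.124/0.40)².
n₁ = 1.333 × 28.20 = 37.6.
Round up: n₁ = 38, giving n₂ = 3 × 38 = 114.

n₁ = 38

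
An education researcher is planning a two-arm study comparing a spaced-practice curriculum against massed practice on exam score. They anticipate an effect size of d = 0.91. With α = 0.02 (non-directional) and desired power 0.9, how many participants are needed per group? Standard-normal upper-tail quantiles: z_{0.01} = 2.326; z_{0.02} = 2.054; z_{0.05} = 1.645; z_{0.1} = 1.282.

For two independent groups with equal n: n = 2·((z_{α/2} + z_β) / d)².
z_{α/2} + z_β = 2.326 + 1.282 = 3.608.
n = 2 × (3.608 / 0.91)² = 2 × 3.965² = 2 × 15.72 = 31.4.
Round up to the next whole participant.

n = 32 per group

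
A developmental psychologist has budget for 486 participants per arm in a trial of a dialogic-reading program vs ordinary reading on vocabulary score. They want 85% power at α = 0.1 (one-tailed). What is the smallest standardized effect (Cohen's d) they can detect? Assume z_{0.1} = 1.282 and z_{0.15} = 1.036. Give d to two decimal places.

For two independent groups of n = 486 each: d_min = (z_{α} + z_β)·√(2/n).
z-sum = 1.282 + 1.036 = 2.318.
d_min = 2.318 × √(2/486) = 2.318 × 0.0642 = 0.149.

d_min ≈ 0.15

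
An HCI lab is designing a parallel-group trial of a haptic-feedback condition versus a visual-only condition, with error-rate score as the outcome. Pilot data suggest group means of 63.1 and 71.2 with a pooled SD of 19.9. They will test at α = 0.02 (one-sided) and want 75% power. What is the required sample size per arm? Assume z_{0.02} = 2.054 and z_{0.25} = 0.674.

n = 90 per group

Cohen's d = |M₁ − M₂| / SD_pooled = |63.1 − 71.2| / 19.9 = 8.1 / 19.9 = 0.407.
For two independent groups with equal n: n = 2·((z_{α} + z_β) / d)².
z_{α} + z_β = 2.054 + 0.674 = 2.728.
n = 2 × (2.728 / 0.407)² = 2 × 6.703² = 2 × 44.93 = 89.9.
Round up to the next whole participant.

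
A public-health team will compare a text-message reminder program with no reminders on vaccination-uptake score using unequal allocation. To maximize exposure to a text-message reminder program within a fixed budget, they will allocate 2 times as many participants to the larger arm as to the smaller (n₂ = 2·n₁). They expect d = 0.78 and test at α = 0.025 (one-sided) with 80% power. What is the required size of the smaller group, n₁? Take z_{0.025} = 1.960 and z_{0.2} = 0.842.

With allocation ratio k = n₂/n₁ = 2, Var(x̄₁−x̄₂) = σ²(1/n₁ + 1/(k·n₁)) = σ²·(k+1)/(k·n₁).
So n₁ = (1 + 1/k)·((z_{α} + z_β)/d)² = 1.500 × (2.802/0.78)².
n₁ = 1.500 × 12.90 = 19.4.
Round up: n₁ = 20, giving n₂ = 2 × 20 = 40.

n₁ = 20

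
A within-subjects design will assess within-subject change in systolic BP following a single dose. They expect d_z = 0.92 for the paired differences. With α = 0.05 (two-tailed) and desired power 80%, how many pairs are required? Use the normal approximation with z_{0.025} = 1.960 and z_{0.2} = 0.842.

n = 10 pairs

For a paired (one-sample on differences) test: n = ((z_{α/2} + z_β) / d)².
z_{α/2} + z_β = 1.960 + 0.842 = 2.802.
n = (2.802 / 0.92)² = 3.046² = 9.28.
Round up.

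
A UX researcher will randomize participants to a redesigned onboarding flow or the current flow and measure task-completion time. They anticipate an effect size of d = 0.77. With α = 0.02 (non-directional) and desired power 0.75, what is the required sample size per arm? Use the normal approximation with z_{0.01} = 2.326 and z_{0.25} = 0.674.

n = 31 per group

For two independent groups with equal n: n = 2·((z_{α/2} + z_β) / d)².
z_{α/2} + z_β = 2.326 + 0.674 = 3.000.
n = 2 × (3.000 / 0.77)² = 2 × 3.896² = 2 × 15.18 = 30.4.
Round up to the next whole participant.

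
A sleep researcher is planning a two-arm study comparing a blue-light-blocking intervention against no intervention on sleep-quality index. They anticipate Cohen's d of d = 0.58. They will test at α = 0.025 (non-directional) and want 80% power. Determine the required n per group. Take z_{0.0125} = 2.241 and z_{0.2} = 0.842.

n = 57 per group

For two independent groups with equal n: n = 2·((z_{α/2} + z_β) / d)².
z_{α/2} + z_β = 2.241 + 0.842 = 3.083.
n = 2 × (3.083 / 0.58)² = 2 × 5.316² = 2 × 28.25 = 56.5.
Round up to the next whole participant.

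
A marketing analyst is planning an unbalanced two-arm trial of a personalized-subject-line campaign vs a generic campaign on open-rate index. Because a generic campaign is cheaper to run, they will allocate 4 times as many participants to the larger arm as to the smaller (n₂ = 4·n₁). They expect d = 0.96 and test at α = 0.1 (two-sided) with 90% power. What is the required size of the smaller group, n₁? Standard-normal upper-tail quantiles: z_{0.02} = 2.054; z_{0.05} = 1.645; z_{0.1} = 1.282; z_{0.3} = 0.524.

With allocation ratio k = n₂/n₁ = 4, Var(x̄₁−x̄₂) = σ²(1/n₁ + 1/(k·n₁)) = σ²·(k+1)/(k·n₁).
So n₁ = (1 + 1/k)·((z_{α/2} + z_β)/d)² = 1.250 × (2.927/0.96)².
n₁ = 1.250 × 9.30 = 11.6.
Round up: n₁ = 12, giving n₂ = 4 × 12 = 48.

n₁ = 12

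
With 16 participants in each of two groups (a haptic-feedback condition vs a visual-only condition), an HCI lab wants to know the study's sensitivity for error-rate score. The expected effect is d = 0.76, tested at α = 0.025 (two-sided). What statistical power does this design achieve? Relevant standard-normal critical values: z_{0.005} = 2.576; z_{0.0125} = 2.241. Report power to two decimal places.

For two equal groups, power = Φ(d·√(n/2) − z_{α/2}).
d·√(n/2) = 0.76 × √(16/2) = 0.76 × 2.828 = 2.150.
z_β = 2.150 − 2.241 = -0.091.
Power = Φ(-0.091) = 0.464.

power ≈ 0.46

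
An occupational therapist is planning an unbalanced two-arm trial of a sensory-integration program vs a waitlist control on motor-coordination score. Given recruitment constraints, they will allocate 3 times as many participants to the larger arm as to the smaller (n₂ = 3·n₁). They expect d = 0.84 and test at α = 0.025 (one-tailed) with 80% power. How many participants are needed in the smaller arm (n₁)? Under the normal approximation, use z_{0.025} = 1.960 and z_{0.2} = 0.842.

n₁ = 15

With allocation ratio k = n₂/n₁ = 3, Var(x̄₁−x̄₂) = σ²(1/n₁ + 1/(k·n₁)) = σ²·(k+1)/(k·n₁).
So n₁ = (1 + 1/k)·((z_{α} + z_β)/d)² = 1.333 × (2.802/0.84)².
n₁ = 1.333 × 11.13 = 14.8.
Round up: n₁ = 15, giving n₂ = 3 × 15 = 45.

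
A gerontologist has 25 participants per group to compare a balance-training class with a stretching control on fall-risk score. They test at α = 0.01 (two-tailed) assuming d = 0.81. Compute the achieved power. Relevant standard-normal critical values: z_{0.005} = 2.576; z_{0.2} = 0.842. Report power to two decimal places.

power ≈ 0.61

For two equal groups, power = Φ(d·√(n/2) − z_{α/2}).
d·√(n/2) = 0.81 × √(25/2) = 0.81 × 3.536 = 2.864.
z_β = 2.864 − 2.576 = 0.288.
Power = Φ(0.288) = 0.613.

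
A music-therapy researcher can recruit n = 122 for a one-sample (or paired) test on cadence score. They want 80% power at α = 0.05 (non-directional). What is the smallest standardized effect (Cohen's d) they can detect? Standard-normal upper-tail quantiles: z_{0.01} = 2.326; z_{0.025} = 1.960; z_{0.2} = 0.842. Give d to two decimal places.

For a single sample (or paired design) of n = 122: d_min = (z_{α/2} + z_β)/√n.
z-sum = 1.960 + 0.842 = 2.802.
d_min = 2.802 / √122 = 2.802 / 11.045 = 0.254.

d_min ≈ 0.25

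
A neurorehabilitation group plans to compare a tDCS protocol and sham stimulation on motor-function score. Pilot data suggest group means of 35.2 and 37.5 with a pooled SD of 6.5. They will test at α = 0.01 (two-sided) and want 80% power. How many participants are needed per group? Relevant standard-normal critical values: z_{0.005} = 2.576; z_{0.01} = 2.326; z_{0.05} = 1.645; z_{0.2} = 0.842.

n = 187 per group

Cohen's d = |M₁ − M₂| / SD_pooled = |35.2 − 37.5| / 6.5 = 2.3 / 6.5 = 0.354.
For two independent groups with equal n: n = 2·((z_{α/2} + z_β) / d)².
z_{α/2} + z_β = 2.576 + 0.842 = 3.418.
n = 2 × (3.418 / 0.354)² = 2 × 9.655² = 2 × 93.23 = 186.5.
Round up to the next whole participant.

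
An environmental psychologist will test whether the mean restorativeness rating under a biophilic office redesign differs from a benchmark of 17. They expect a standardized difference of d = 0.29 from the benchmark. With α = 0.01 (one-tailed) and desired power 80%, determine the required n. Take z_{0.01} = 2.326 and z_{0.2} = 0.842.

n = 120

For a one-sample test: n = ((z_{α} + z_β) / d)².
z_{α} + z_β = 2.326 + 0.842 = 3.168.
n = (3.168 / 0.29)² = 10.924² = 119.34.
Round up.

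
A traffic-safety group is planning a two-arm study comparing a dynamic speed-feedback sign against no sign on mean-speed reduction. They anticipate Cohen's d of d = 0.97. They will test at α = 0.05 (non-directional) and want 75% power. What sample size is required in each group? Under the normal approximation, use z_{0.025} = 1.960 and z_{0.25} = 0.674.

For two independent groups with equal n: n = 2·((z_{α/2} + z_β) / d)².
z_{α/2} + z_β = 1.960 + 0.674 = 2.634.
n = 2 × (2.634 / 0.97)² = 2 × 2.715² = 2 × 7.37 = 14.7.
Round up to the next whole participant.

n = 15 per group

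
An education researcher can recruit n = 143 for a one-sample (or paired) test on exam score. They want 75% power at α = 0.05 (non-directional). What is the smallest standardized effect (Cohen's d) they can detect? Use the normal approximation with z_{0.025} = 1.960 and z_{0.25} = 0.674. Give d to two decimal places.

For a single sample (or paired design) of n = 143: d_min = (z_{α/2} + z_β)/√n.
z-sum = 1.960 + 0.674 = 2.634.
d_min = 2.634 / √143 = 2.634 / 11.958 = 0.220.

d_min ≈ 0.22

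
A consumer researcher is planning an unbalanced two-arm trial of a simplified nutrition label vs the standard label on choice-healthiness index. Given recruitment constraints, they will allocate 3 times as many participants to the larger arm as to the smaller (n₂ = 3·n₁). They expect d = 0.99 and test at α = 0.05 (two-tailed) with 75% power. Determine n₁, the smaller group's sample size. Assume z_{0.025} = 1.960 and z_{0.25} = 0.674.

With allocation ratio k = n₂/n₁ = 3, Var(x̄₁−x̄₂) = σ²(1/n₁ + 1/(k·n₁)) = σ²·(k+1)/(k·n₁).
So n₁ = (1 + 1/k)·((z_{α/2} + z_β)/d)² = 1.333 × (2.634/0.99)².
n₁ = 1.333 × 7.08 = 9.4.
Round up: n₁ = 10, giving n₂ = 3 × 10 = 30.

n₁ = 10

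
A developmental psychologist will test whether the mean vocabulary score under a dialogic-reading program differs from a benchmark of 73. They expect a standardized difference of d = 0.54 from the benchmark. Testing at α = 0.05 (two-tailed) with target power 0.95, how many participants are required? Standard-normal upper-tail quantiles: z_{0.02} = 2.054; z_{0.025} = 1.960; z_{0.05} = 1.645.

n = 45

For a one-sample test: n = ((z_{α/2} + z_β) / d)².
z_{α/2} + z_β = 1.960 + 1.645 = 3.605.
n = (3.605 / 0.54)² = 6.676² = 44.57.
Round up.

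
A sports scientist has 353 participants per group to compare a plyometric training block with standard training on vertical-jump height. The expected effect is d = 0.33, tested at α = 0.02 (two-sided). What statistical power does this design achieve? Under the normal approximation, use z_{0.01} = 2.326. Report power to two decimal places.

power ≈ 0.98

For two equal groups, power = Φ(d·√(n/2) − z_{α/2}).
d·√(n/2) = 0.33 × √(353/2) = 0.33 × 13.285 = 4.384.
z_β = 4.384 − 2.326 = 2.058.
Power = Φ(2.058) = 0.980.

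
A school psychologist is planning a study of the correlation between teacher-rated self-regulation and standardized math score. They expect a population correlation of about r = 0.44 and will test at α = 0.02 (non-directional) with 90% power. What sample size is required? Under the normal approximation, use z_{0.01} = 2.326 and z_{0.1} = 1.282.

n = 62

Fisher's z: C = ½·ln((1+r)/(1−r)) = ½·ln(2.5714) = 0.4722.
n = ((z_{α/2} + z_β)/C)² + 3.
(2.326 + 1.282) / 0.4722 = 3.608 / 0.4722 = 7.641.
n = 7.641² + 3 = 58.38 + 3 = 61.4.
Round up.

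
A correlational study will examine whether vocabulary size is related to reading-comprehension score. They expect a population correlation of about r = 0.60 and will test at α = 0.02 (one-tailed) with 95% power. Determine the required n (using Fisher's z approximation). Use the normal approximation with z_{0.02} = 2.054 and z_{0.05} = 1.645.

Fisher's z: C = ½·ln((1+r)/(1−r)) = ½·ln(4.0000) = 0.6931.
n = ((z_{α} + z_β)/C)² + 3.
(2.054 + 1.645) / 0.6931 = 3.699 / 0.6931 = 5.337.
n = 5.337² + 3 = 28.48 + 3 = 31.5.
Round up.

n = 32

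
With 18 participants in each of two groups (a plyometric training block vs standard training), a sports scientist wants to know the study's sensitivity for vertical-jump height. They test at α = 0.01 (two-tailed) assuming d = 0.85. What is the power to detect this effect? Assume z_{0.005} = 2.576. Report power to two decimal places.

For two equal groups, power = Φ(d·√(n/2) − z_{α/2}).
d·√(n/2) = 0.85 × √(18/2) = 0.85 × 3.000 = 2.550.
z_β = 2.550 − 2.576 = -0.026.
Power = Φ(-0.026) = 0.490.

power ≈ 0.49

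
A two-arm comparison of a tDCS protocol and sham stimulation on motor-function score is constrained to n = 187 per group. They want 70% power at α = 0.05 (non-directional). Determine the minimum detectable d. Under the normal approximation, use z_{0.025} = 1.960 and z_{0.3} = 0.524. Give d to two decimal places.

d_min ≈ 0.26

For two independent groups of n = 187 each: d_min = (z_{α/2} + z_β)·√(2/n).
z-sum = 1.960 + 0.524 = 2.484.
d_min = 2.484 × √(2/187) = 2.484 × 0.1034 = 0.257.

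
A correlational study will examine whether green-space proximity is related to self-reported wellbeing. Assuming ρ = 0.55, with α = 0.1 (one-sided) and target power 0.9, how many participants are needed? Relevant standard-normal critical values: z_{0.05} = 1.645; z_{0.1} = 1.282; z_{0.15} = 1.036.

Fisher's z: C = ½·ln((1+r)/(1−r)) = ½·ln(3.4444) = 0.6184.
n = ((z_{α} + z_β)/C)² + 3.
(1.282 + 1.282) / 0.6184 = 2.564 / 0.6184 = 4.146.
n = 4.146² + 3 = 17.19 + 3 = 20.2.
Round up.

n = 21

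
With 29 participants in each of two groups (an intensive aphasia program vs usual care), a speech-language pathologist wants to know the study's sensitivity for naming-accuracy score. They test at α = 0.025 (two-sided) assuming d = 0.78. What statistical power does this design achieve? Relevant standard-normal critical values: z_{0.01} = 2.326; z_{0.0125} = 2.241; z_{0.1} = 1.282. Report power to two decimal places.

For two equal groups, power = Φ(d·√(n/2) − z_{α/2}).
d·√(n/2) = 0.78 × √(29/2) = 0.78 × 3.808 = 2.970.
z_β = 2.970 − 2.241 = 0.729.
Power = Φ(0.729) = 0.767.

power ≈ 0.77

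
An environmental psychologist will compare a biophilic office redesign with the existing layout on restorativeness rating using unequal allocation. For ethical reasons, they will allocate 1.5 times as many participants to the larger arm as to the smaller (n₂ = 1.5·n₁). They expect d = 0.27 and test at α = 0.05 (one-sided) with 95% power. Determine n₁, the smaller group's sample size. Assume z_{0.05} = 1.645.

With allocation ratio k = n₂/n₁ = 1.5, Var(x̄₁−x̄₂) = σ²(1/n₁ + 1/(k·n₁)) = σ²·(k+1)/(k·n₁).
So n₁ = (1 + 1/k)·((z_{α} + z_β)/d)² = 1.667 × (3.290/0.27)².
n₁ = 1.667 × 148.48 = 247.5.
Round up: n₁ = 248, giving n₂ = 1.5 × 248 = 372.

n₁ = 248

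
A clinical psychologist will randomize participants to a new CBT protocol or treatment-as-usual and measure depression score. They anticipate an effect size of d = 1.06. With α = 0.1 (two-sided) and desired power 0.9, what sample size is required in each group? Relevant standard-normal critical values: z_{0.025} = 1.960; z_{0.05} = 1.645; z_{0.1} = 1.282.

For two independent groups with equal n: n = 2·((z_{α/2} + z_β) / d)².
z_{α/2} + z_β = 1.645 + 1.282 = 2.927.
n = 2 × (2.927 / 1.06)² = 2 × 2.761² = 2 × 7.62 = 15.2.
Round up to the next whole participant.

n = 16 per group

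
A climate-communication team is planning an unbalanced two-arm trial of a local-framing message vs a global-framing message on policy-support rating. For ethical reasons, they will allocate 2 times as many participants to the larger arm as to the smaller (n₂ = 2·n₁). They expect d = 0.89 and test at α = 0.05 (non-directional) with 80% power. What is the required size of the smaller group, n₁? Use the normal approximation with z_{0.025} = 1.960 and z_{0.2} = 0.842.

With allocation ratio k = n₂/n₁ = 2, Var(x̄₁−x̄₂) = σ²(1/n₁ + 1/(k·n₁)) = σ²·(k+1)/(k·n₁).
So n₁ = (1 + 1/k)·((z_{α/2} + z_β)/d)² = 1.500 × (2.802/0.89)².
n₁ = 1.500 × 9.91 = 14.9.
Round up: n₁ = 15, giving n₂ = 2 × 15 = 30.

n₁ = 15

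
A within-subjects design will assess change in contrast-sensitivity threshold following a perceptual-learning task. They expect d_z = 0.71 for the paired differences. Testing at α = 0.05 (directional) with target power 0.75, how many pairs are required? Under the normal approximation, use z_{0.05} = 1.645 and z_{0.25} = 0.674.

For a paired (one-sample on differences) test: n = ((z_{α} + z_β) / d)².
z_{α} + z_β = 1.645 + 0.674 = 2.319.
n = (2.319 / 0.71)² = 3.266² = 10.67.
Round up.

n = 11 pairs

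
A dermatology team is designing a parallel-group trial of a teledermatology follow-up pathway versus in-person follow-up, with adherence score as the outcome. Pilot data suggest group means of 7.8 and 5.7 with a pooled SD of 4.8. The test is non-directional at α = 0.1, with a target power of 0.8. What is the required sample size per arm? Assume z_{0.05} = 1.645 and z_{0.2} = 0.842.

Cohen's d = |M₁ − M₂| / SD_pooled = |7.8 − 5.7| / 4.8 = 2.1 / 4.8 = 0.437.
For two independent groups with equal n: n = 2·((z_{α/2} + z_β) / d)².
z_{α/2} + z_β = 1.645 + 0.842 = 2.487.
n = 2 × (2.487 / 0.437)² = 2 × 5.691² = 2 × 32.39 = 64.8.
Round up to the next whole participant.

n = 65 per group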